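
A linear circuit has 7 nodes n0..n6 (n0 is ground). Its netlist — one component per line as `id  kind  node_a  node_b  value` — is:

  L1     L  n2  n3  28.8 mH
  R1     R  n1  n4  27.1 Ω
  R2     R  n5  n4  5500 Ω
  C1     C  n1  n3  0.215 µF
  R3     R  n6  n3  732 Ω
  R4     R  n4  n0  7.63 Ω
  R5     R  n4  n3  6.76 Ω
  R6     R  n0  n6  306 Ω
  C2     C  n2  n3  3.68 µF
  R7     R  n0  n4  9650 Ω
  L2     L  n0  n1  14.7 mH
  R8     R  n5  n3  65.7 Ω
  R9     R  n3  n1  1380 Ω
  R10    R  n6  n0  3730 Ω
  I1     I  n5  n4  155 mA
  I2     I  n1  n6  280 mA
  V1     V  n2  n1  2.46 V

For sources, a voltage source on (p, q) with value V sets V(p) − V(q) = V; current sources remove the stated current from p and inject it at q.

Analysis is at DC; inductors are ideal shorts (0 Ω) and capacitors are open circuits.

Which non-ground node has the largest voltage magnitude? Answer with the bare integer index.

MNA unknowns: 6 node voltages V₁..V_6 plus 3 source currents (L1, L2, V1)
L1: row V2−V3=0, i_L1 at 2,3
R1: Y=0.03690 on G[1,4]
R2: Y=0.0001818 on G[5,4]
C1: Y=0.000 on G[1,3]
R3: Y=0.001366 on G[6,3]
R4: Y=0.1311 on G[4,0]
R5: Y=0.1479 on G[4,3]
R6: Y=0.003268 on G[0,6]
C2: Y=0.000 on G[2,3]
R7: Y=0.0001036 on G[0,4]
L2: row V0−V1=0, i_L2 at 0,1
R8: Y=0.01522 on G[5,3]
R9: Y=0.0007246 on G[3,1]
R10: Y=0.0002681 on G[6,0]
I1: z[5]−=0.155, z[4]+=0.155
I2: z[1]−=0.28, z[6]+=0.28
V1: row V2−V1=2.46, i_V1 at 2,1
solve → V1=0.000, V2=2.460, V3=2.460, V4=1.637, V5=-7.613, V6=57.80
aux → i_L1=0.2013, i_L2=0.4191, i_V1=-0.2013

6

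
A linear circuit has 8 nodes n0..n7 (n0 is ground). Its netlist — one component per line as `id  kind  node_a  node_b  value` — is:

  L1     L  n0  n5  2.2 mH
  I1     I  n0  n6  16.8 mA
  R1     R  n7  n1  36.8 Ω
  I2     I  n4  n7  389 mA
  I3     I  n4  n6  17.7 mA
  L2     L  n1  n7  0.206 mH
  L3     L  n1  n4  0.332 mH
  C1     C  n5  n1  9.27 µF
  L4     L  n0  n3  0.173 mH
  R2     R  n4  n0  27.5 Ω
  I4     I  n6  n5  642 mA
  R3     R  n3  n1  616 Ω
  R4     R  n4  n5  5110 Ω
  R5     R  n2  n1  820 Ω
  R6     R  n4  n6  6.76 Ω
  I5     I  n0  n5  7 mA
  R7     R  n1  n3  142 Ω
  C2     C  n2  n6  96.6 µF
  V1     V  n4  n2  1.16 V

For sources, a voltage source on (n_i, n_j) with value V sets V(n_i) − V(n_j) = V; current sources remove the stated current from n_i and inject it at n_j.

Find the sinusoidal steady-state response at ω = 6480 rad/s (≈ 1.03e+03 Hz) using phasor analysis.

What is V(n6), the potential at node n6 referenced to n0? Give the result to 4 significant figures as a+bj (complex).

Element admittances at ω=6480 rad/s:
  Y(L1) = 0.000-0.07015j S between n0,n5
  I1: injects 0.0168 A into n6 (from n0)
  Y(R1) = 0.02717+0.000j S between n7,n1
  I2: injects 0.389 A into n7 (from n4)
  I3: injects 0.0177 A into n6 (from n4)
  Y(L2) = 0.000-0.7491j S between n1,n7
  Y(L3) = 0.000-0.4648j S between n1,n4
  Y(C1) = 0.000+0.06007j S between n5,n1
  Y(L4) = 0.000-0.8920j S between n0,n3
  Y(R2) = 0.03636+0.000j S between n4,n0
  I4: injects 0.642 A into n5 (from n6)
  Y(R3) = 0.001623+0.000j S between n3,n1
  Y(R4) = 0.0001957+0.000j S between n4,n5
  Y(R5) = 0.001220+0.000j S between n2,n1
  Y(R6) = 0.1479+0.000j S between n4,n6
  I5: injects 0.007 A into n5 (from n0)
  Y(R7) = 0.007042+0.000j S between n1,n3
  Y(C2) = 0.000+0.6260j S between n2,n6
  V1: constraint V(n4)−V(n2) = 1.16
Assemble and solve the 8×8 MNA system:
  V(n1)=-0.9889+10.68j  V(n2)=-1.484+8.528j  V(n3)=-0.1038-0.008598j  V(n4)=-0.3240+8.528j  V(n5)=5.742+0.6166j  V(n6)=-1.640+9.188j  V(n7)=-0.9701+11.20j
  i(V1)=0.4122+0.09494j

-1.640+9.188j V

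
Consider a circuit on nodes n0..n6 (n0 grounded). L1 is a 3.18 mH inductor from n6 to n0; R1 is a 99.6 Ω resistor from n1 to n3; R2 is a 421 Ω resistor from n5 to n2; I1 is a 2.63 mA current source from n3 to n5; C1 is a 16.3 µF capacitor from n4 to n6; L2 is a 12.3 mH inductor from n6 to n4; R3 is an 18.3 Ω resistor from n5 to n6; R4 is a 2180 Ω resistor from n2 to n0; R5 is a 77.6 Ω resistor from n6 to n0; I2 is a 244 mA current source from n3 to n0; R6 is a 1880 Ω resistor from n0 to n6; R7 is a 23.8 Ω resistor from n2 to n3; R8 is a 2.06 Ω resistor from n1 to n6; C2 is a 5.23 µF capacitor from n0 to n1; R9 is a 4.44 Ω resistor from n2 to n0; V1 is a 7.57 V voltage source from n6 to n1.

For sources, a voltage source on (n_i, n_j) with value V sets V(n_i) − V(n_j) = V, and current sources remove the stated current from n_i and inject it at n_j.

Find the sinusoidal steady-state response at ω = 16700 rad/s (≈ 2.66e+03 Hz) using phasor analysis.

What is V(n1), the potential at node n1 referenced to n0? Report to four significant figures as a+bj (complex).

MNA unknowns: 6 node voltages V₁..V_6 plus 1 source current (V1)
L1: Y=0.000-0.01883j on G[6,0]
R1: Y=0.01004+0.000j on G[1,3]
R2: Y=0.002375+0.000j on G[5,2]
I1: z[3]−=0.00263, z[5]+=0.00263
C1: Y=0.000+0.2722j on G[4,6]
L2: Y=0.000-0.004868j on G[6,4]
R3: Y=0.05464+0.000j on G[5,6]
R4: Y=0.0004587+0.000j on G[2,0]
R5: Y=0.01289+0.000j on G[6,0]
I2: z[3]−=0.244, z[0]+=0.244
R6: Y=0.0005319+0.000j on G[0,6]
R7: Y=0.04202+0.000j on G[2,3]
R8: Y=0.4854+0.000j on G[1,6]
C2: Y=0.000+0.08734j on G[0,1]
R9: Y=0.2252+0.000j on G[2,0]
V1: row V6−V1=7.57, i_V1 at 6,1
solve → V1=1.099+2.883j, V2=-0.7215+0.1268j, V3=-5.108+0.6583j, V4=8.669+2.883j, V5=8.323+2.768j, V6=8.669+2.883j
aux → i_V1=-3.864+0.1183j

1.099+2.883j V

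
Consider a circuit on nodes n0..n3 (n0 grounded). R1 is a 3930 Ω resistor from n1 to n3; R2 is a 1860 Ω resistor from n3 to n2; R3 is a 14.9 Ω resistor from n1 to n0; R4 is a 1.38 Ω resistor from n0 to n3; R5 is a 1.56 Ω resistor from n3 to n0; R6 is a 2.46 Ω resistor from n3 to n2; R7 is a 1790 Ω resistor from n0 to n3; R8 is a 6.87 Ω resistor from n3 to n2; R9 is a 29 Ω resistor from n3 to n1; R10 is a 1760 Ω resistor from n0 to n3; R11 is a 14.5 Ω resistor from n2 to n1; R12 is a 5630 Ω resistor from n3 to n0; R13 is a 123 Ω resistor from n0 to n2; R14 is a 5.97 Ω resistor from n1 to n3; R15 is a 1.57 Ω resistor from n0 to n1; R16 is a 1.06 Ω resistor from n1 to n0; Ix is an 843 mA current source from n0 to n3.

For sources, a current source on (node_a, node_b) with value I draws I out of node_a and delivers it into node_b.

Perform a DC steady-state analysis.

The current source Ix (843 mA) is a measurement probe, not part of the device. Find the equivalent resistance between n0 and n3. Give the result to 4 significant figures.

Apply KCL at each of the 3 non-ground nodes and solve the resulting linear system.
Node n1: branches {R1, R3, R9, R11, R14, R15, R16} → V_1 = 0.07241
Node n2: branches {R2, R6, R8, R11, R13} → V_2 = 0.4701
Node n3: branches {R1, R2, R4, R5, R6, R7, R8, R9, R10, R12, R14, Ix} → V_3 = 0.5266

R_eq = 0.6247 Ω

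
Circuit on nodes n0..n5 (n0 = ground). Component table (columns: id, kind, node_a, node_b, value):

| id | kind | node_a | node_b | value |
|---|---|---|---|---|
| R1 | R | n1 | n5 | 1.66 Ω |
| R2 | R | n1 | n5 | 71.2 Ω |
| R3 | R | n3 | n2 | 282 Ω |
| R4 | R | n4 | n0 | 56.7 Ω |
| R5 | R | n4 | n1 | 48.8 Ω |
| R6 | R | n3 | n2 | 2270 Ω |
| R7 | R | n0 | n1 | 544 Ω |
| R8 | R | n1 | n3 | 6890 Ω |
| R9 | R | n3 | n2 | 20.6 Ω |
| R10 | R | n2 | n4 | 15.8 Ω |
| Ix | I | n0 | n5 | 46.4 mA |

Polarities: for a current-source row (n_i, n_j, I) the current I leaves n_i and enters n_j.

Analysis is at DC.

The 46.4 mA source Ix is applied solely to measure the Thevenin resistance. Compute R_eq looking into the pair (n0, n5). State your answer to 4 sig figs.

Apply KCL at each of the 5 non-ground nodes and solve the resulting linear system.
Node n1: branches {R1, R2, R5, R7, R8} → V_1 = 4.089
Node n2: branches {R3, R6, R9, R10} → V_2 = 2.209
Node n3: branches {R3, R6, R8, R9} → V_3 = 2.214
Node n4: branches {R4, R5, R10} → V_4 = 2.205
Node n5: branches {R1, R2, Ix} → V_5 = 4.164

R_eq = 89.75 Ω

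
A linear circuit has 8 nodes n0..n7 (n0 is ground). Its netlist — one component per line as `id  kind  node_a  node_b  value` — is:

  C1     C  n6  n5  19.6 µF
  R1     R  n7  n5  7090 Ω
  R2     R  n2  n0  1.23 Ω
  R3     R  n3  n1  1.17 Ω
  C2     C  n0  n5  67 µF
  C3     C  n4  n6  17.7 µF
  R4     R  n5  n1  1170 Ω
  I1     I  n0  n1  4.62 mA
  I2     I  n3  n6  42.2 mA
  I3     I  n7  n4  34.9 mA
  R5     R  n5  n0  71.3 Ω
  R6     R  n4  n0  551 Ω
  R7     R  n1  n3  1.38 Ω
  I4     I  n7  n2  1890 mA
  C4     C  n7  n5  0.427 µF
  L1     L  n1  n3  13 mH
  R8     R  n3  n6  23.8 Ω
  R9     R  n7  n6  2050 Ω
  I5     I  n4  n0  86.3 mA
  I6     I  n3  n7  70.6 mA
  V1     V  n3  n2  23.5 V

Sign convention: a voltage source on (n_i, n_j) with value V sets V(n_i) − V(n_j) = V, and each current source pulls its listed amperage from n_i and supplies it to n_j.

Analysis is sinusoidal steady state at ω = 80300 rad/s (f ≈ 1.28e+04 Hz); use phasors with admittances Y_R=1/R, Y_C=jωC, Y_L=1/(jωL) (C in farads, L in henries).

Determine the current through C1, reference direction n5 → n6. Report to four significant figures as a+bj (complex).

Element admittances at ω=80300 rad/s:
  Y(C1) = 0.000+1.574j S between n6,n5
  Y(R1) = 0.0001410+0.000j S between n7,n5
  Y(R2) = 0.8130+0.000j S between n2,n0
  Y(R3) = 0.8547+0.000j S between n3,n1
  Y(C2) = 0.000+5.380j S between n0,n5
  Y(C3) = 0.000+1.421j S between n4,n6
  Y(R4) = 0.0008547+0.000j S between n5,n1
  I1: injects 0.00462 A into n1 (from n0)
  I2: injects 0.0422 A into n6 (from n3)
  I3: injects 0.0349 A into n4 (from n7)
  Y(R5) = 0.01403+0.000j S between n5,n0
  Y(R6) = 0.001815+0.000j S between n4,n0
  Y(R7) = 0.7246+0.000j S between n1,n3
  I4: injects 1.89 A into n2 (from n7)
  Y(C4) = 0.000+0.03429j S between n7,n5
  Y(L1) = 0.000-0.0009579j S between n1,n3
  Y(R8) = 0.04202+0.000j S between n3,n6
  Y(R9) = 0.0004878+0.000j S between n7,n6
  I5: injects 0.0863 A into n0 (from n4)
  I6: injects 0.0706 A into n7 (from n3)
  V1: constraint V(n3)−V(n2) = 23.5
Assemble and solve the 8×8 MNA system:
  V(n1)=24.40-0.02393j  V(n2)=0.9064-0.02402j  V(n3)=24.41-0.02402j  V(n4)=0.03395-0.4561j  V(n5)=0.003386+0.1522j  V(n6)=0.03337-0.4923j  V(n7)=-0.9973+54.21j
  i(V1)=-1.153-0.01953j

-1.014-0.04719j A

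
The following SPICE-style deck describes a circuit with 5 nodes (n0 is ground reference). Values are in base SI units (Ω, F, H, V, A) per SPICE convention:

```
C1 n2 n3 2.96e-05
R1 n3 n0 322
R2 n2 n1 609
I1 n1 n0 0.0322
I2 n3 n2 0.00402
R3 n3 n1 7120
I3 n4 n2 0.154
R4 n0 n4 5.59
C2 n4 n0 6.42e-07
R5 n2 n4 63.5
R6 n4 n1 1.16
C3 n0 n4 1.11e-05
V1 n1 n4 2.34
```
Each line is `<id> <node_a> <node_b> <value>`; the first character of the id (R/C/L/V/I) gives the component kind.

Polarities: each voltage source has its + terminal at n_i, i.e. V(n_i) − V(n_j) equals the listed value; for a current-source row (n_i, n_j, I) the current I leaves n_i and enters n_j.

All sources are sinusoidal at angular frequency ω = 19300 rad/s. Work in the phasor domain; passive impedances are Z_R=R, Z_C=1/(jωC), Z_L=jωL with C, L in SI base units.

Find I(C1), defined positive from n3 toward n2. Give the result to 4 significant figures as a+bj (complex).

-0.02825-0.0005285j A

Apply KCL at each of the 4 non-ground nodes and solve the resulting linear system.
Node n1: branches {R2, I1, R3, R6, V1} → V_1 = 2.219+0.1502j
Node n2: branches {C1, R2, I2, I3, R5} → V_2 = 7.562+0.1199j
Node n3: branches {C1, R1, I2, R3} → V_3 = 7.561+0.1693j
Node n4: branches {I3, R4, C2, R5, R6, C3, V1} → V_4 = -0.1209+0.1502j
Source currents: i(V1)=-2.040-4.723e-05j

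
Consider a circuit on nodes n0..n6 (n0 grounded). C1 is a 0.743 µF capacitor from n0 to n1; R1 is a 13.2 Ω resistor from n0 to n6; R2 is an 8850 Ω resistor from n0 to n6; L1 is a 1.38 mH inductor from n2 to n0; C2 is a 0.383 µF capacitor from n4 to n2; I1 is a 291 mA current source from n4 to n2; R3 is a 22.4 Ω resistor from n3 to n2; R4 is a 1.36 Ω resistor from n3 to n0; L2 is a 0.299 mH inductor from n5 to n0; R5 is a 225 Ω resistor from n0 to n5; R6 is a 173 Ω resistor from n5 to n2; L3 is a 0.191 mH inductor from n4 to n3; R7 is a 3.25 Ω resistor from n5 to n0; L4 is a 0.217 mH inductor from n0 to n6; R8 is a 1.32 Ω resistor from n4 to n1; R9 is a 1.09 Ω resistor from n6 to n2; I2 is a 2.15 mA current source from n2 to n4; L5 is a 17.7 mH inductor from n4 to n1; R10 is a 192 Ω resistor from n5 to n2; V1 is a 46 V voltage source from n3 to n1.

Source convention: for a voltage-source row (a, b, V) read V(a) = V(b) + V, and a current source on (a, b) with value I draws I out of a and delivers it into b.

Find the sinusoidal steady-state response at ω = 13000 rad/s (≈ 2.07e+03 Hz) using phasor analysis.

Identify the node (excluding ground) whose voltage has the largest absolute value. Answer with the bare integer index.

1

Element admittances at ω=13000 rad/s:
  Y(C1) = 0.000+0.009659j S between n0,n1
  Y(R1) = 0.07576+0.000j S between n0,n6
  Y(R2) = 0.0001130+0.000j S between n0,n6
  Y(L1) = 0.000-0.05574j S between n2,n0
  Y(C2) = 0.000+0.004979j S between n4,n2
  I1: injects 0.291 A into n2 (from n4)
  Y(R3) = 0.04464+0.000j S between n3,n2
  Y(R4) = 0.7353+0.000j S between n3,n0
  Y(L2) = 0.000-0.2573j S between n5,n0
  Y(R5) = 0.004444+0.000j S between n0,n5
  Y(R6) = 0.005780+0.000j S between n5,n2
  Y(L3) = 0.000-0.4027j S between n4,n3
  Y(R7) = 0.3077+0.000j S between n5,n0
  Y(L4) = 0.000-0.3545j S between n0,n6
  Y(R8) = 0.7576+0.000j S between n4,n1
  Y(R9) = 0.9174+0.000j S between n6,n2
  I2: injects 0.00215 A into n4 (from n2)
  Y(L5) = 0.000-0.004346j S between n4,n1
  Y(R10) = 0.005208+0.000j S between n5,n2
  V1: constraint V(n3)−V(n1) = 46
Assemble and solve the 7×7 MNA system:
  V(n1)=-46.43+0.8463j  V(n2)=0.8351+0.5490j  V(n3)=-0.4314+0.8463j  V(n4)=-36.73-18.15j  V(n5)=0.008283+0.02526j  V(n6)=0.5236+0.6939j
  i(V1)=-7.276+13.98j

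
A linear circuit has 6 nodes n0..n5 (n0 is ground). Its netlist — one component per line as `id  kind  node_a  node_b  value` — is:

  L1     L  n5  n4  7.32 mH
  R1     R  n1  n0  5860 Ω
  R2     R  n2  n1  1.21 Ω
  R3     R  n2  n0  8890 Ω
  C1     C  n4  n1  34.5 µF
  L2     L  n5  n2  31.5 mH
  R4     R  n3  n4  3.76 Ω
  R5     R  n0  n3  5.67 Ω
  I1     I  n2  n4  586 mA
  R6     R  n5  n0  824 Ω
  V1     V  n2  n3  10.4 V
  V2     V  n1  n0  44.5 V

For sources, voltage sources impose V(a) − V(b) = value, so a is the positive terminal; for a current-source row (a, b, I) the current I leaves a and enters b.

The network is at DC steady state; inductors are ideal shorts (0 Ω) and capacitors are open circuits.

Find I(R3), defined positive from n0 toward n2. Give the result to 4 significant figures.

-0.004325 A

Apply KCL at each of the 5 non-ground nodes and solve the resulting linear system.
Node n1: branches {R1, R2, C1, V2} → V_1 = 44.50
Node n2: branches {R2, R3, L2, I1, V1} → V_2 = 38.45
Node n3: branches {R4, R5, V1} → V_3 = 28.05
Node n4: branches {L1, C1, R4, I1} → V_4 = 38.45
Node n5: branches {L1, L2, R6} → V_5 = 38.45
Source currents: i(L1)=2.180, i(L2)=-2.227, i(V1)=2.181, i(V2)=-5.006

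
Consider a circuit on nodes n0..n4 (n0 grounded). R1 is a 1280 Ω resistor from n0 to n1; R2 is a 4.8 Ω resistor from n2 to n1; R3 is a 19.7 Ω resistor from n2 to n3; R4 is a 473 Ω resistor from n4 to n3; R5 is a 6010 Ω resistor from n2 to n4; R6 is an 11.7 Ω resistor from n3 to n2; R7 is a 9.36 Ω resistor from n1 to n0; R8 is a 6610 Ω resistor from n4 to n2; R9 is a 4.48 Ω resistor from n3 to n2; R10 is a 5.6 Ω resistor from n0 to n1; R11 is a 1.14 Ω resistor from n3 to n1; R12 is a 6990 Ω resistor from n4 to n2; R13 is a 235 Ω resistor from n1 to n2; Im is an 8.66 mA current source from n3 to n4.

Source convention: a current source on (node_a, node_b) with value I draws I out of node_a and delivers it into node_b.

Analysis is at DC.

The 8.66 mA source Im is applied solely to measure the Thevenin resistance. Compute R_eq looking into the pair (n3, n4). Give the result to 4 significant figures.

Apply KCL at each of the 4 non-ground nodes and solve the resulting linear system.
Node n1: branches {R1, R2, R7, R10, R11, R13} → V_1 = 0.000
Node n2: branches {R2, R3, R5, R6, R8, R9, R12, R13} → V_2 = 0.002349
Node n3: branches {R3, R4, R6, R9, R11, Im} → V_3 = -0.0005693
Node n4: branches {R4, R5, R8, R12, Im} → V_4 = 3.363

R_eq = 388.4 Ω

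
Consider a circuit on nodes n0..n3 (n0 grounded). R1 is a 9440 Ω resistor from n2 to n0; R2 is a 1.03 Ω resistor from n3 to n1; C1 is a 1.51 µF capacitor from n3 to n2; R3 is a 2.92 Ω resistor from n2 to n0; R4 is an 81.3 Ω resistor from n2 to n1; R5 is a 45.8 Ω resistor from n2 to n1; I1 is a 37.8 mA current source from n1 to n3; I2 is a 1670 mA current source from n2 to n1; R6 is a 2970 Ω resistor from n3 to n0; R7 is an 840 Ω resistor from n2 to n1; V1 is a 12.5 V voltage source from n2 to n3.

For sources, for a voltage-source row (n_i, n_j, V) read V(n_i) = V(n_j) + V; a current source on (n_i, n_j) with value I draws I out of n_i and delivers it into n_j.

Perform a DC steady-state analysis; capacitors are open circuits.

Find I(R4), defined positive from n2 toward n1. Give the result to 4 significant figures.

Element admittances at DC:
  Y(R1) = 0.0001059 S between n2,n0
  Y(R2) = 0.9709 S between n3,n1
  Y(C1) = 0.000 S between n3,n2
  Y(R3) = 0.3425 S between n2,n0
  Y(R4) = 0.01230 S between n2,n1
  Y(R5) = 0.02183 S between n2,n1
  I1: injects 0.0378 A into n3 (from n1)
  I2: injects 1.67 A into n1 (from n2)
  Y(R6) = 0.0003367 S between n3,n0
  Y(R7) = 0.001190 S between n2,n1
  V1: constraint V(n2)−V(n3) = 12.5
Assemble and solve the 4×4 MNA system:
  V(n1)=-10.43  V(n2)=0.01227  V(n3)=-12.49
  i(V1)=-2.043

0.1284 A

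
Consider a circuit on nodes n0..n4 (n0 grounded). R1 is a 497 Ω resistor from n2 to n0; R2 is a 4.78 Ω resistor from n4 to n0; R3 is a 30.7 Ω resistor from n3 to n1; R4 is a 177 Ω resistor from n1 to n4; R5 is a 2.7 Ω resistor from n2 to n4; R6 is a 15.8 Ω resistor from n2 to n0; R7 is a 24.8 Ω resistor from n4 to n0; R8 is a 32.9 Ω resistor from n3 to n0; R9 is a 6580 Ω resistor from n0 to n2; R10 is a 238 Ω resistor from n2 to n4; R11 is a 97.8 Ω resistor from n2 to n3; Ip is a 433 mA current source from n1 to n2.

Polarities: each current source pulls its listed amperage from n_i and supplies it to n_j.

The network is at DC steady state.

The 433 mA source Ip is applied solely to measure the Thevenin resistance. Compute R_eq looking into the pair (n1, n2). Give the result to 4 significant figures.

R_eq = 44.22 Ω

Apply KCL at each of the 4 non-ground nodes and solve the resulting linear system.
Node n1: branches {R3, R4, Ip} → V_1 = -17.86
Node n2: branches {R1, R5, R6, R9, R10, R11, Ip} → V_2 = 1.291
Node n3: branches {R3, R8, R11} → V_3 = -7.767
Node n4: branches {R2, R4, R5, R7, R10} → V_4 = 0.6075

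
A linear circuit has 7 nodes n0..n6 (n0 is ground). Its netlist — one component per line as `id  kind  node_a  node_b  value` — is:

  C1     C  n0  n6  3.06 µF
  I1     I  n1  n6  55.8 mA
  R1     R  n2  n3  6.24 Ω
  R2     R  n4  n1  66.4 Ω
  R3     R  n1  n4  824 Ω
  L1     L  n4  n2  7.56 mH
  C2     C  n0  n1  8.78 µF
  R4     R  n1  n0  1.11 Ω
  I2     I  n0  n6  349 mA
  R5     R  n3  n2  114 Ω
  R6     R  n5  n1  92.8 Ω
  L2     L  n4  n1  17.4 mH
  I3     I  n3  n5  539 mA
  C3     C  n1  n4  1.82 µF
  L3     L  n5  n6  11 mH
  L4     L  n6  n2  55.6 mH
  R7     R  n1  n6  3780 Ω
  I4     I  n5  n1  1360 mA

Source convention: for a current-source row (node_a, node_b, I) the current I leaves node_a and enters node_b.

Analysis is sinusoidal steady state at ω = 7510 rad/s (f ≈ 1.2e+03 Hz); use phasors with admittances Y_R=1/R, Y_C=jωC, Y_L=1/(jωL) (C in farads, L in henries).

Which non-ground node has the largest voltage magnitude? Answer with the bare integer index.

Apply KCL at each of the 6 non-ground nodes and solve the resulting linear system.
Node n1: branches {I1, R2, R3, C2, R4, R6, L2, C3, R7, I4} → V_1 = 0.7560-0.6324j
Node n2: branches {R1, L1, R5, L4} → V_2 = -19.64-22.52j
Node n3: branches {R1, R5, I3} → V_3 = -22.83-22.52j
Node n4: branches {R2, R3, L1, L2, C3} → V_4 = -25.38+2.811j
Node n5: branches {R6, I3, L3, I4} → V_5 = -12.33-39.90j
Node n6: branches {C1, I1, I2, L3, L4, R7} → V_6 = 22.62+16.27j

5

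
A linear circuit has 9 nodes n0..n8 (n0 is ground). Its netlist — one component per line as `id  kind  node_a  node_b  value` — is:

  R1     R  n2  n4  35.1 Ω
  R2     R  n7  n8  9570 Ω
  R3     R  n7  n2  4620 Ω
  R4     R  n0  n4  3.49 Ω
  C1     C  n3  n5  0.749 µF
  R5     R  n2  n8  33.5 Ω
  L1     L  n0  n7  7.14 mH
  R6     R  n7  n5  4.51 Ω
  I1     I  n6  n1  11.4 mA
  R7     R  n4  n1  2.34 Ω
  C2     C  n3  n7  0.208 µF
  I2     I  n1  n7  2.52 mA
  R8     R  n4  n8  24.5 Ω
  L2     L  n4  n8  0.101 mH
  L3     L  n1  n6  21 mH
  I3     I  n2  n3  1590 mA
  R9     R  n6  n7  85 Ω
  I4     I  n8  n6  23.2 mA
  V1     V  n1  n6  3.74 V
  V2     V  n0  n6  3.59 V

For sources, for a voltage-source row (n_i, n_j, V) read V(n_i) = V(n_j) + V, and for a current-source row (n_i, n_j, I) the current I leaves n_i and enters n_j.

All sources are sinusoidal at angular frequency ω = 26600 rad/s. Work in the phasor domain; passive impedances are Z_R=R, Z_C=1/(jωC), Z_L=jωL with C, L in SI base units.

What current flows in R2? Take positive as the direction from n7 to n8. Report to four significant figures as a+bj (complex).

Element admittances at ω=26600 rad/s:
  Y(R1) = 0.02849+0.000j S between n2,n4
  Y(R2) = 0.0001045+0.000j S between n7,n8
  Y(R3) = 0.0002165+0.000j S between n7,n2
  Y(R4) = 0.2865+0.000j S between n0,n4
  Y(C1) = 0.000+0.01992j S between n3,n5
  Y(R5) = 0.02985+0.000j S between n2,n8
  Y(L1) = 0.000-0.005265j S between n0,n7
  Y(R6) = 0.2217+0.000j S between n7,n5
  I1: injects 0.0114 A into n1 (from n6)
  Y(R7) = 0.4274+0.000j S between n4,n1
  Y(C2) = 0.000+0.005533j S between n3,n7
  I2: injects 0.00252 A into n7 (from n1)
  Y(R8) = 0.04082+0.000j S between n4,n8
  Y(L2) = 0.000-0.3722j S between n4,n8
  Y(L3) = 0.000-0.001790j S between n1,n6
  I3: injects 1.59 A into n3 (from n2)
  Y(R9) = 0.01176+0.000j S between n6,n7
  I4: injects 0.0232 A into n6 (from n8)
  V1: constraint V(n1)−V(n6) = 3.74
  V2: constraint V(n0)−V(n6) = 3.59
Assemble and solve the 10×10 MNA system:
  V(n1)=0.1500+0.000j  V(n2)=-29.04-0.8892j  V(n3)=111.8-15.80j  V(n4)=-2.113+0.02159j  V(n5)=113.0+46.63j  V(n6)=-3.590+0.000j  V(n7)=107.4+46.74j  V(n8)=-2.457-2.104j
  i(V1)=-0.9580+0.01592j  i(V2)=-0.3592-0.5591j

0.01148+0.005104j A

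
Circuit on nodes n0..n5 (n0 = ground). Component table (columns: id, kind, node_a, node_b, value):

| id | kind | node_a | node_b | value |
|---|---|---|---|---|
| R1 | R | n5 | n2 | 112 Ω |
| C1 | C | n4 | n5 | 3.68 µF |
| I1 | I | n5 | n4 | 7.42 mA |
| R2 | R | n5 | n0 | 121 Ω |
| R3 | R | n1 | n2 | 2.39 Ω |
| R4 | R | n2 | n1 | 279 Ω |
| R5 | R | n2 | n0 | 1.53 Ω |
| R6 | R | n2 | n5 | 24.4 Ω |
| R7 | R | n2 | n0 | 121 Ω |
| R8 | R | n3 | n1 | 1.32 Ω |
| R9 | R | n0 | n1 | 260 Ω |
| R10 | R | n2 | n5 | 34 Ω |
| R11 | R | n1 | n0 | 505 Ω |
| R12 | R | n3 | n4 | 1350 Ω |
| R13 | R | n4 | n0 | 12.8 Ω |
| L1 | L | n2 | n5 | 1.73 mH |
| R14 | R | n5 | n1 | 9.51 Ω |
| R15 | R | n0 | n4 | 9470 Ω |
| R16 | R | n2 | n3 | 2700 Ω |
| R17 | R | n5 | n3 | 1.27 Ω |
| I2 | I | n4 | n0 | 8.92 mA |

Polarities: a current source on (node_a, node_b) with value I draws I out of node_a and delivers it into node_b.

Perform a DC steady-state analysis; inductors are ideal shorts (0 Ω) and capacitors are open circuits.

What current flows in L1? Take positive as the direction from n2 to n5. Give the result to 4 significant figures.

Apply KCL at each of the 5 non-ground nodes and solve the resulting linear system.
Node n1: branches {R3, R4, R8, R9, R11, R14} → V_1 = -0.01092
Node n2: branches {R1, R3, R4, R5, R6, R7, R10, L1, R16} → V_2 = -0.01099
Node n3: branches {R8, R12, R16, R17} → V_3 = -0.01096
Node n4: branches {C1, I1, R12, R13, R15, I2} → V_4 = -0.01910
Node n5: branches {R1, C1, I1, R2, R6, R10, L1, R14, R17} → V_5 = -0.01099
Source currents: i(L1)=0.007300

0.007300 A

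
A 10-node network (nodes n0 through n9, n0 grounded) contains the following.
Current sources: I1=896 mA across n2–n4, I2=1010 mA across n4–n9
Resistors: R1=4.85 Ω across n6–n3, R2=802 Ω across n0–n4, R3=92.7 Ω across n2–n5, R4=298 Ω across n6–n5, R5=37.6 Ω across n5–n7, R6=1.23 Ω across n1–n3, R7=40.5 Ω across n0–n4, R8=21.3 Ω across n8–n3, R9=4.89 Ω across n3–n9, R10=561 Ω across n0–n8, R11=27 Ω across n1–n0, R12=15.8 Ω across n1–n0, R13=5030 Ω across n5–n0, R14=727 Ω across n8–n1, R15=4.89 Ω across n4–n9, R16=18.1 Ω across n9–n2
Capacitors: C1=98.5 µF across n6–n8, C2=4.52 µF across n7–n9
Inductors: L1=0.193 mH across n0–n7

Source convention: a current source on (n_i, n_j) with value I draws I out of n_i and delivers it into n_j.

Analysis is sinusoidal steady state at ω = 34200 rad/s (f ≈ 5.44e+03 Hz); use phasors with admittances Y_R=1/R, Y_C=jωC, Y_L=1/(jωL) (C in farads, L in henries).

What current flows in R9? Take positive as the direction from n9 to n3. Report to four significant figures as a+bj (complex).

0.01083-0.03987j A

Element admittances at ω=34200 rad/s:
  I1: injects 0.896 A into n4 (from n2)
  Y(R1) = 0.2062+0.000j S between n6,n3
  Y(R2) = 0.001247+0.000j S between n0,n4
  Y(R3) = 0.01079+0.000j S between n2,n5
  Y(R4) = 0.003356+0.000j S between n6,n5
  Y(R5) = 0.02660+0.000j S between n5,n7
  Y(C1) = 0.000+3.369j S between n6,n8
  Y(R6) = 0.8130+0.000j S between n1,n3
  Y(R7) = 0.02469+0.000j S between n0,n4
  Y(R8) = 0.04695+0.000j S between n8,n3
  Y(R9) = 0.2045+0.000j S between n3,n9
  Y(R10) = 0.001783+0.000j S between n0,n8
  Y(R11) = 0.03704+0.000j S between n1,n0
  Y(C2) = 0.000+0.1546j S between n7,n9
  Y(R12) = 0.06329+0.000j S between n1,n0
  Y(R13) = 0.0001988+0.000j S between n5,n0
  Y(R14) = 0.001376+0.000j S between n8,n1
  Y(R15) = 0.2045+0.000j S between n4,n9
  Y(L1) = 0.000-0.1515j S between n0,n7
  Y(R16) = 0.05525+0.000j S between n9,n2
  I2: injects 1.01 A into n9 (from n4)
Assemble and solve the 9×9 MNA system:
  V(n1)=-0.02112-0.3796j  V(n2)=-14.19-0.5380j  V(n3)=-0.02363-0.4264j  V(n4)=-0.4687-0.5514j  V(n5)=-3.974-0.1109j  V(n6)=-0.07454-0.4190j  V(n7)=-0.3509+0.1003j  V(n8)=-0.07439-0.4198j  V(n9)=0.02935-0.6214j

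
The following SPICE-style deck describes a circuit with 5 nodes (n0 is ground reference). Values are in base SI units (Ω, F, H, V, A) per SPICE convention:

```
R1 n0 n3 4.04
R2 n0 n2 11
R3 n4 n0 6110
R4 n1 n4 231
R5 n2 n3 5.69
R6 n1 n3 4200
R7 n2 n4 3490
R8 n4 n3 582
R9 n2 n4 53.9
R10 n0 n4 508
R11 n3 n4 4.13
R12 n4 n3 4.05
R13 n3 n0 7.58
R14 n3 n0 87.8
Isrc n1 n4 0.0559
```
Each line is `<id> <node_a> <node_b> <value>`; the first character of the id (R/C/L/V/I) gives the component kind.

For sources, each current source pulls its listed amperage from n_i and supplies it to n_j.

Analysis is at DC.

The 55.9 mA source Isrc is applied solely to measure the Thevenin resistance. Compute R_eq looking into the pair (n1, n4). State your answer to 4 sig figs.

MNA unknowns: 4 node voltages V₁..V_4
R1: Y=0.2475 on G[0,3]
R2: Y=0.09091 on G[0,2]
R3: Y=0.0001637 on G[4,0]
R4: Y=0.004329 on G[1,4]
R5: Y=0.1757 on G[2,3]
R6: Y=0.0002381 on G[1,3]
R7: Y=0.0002865 on G[2,4]
R8: Y=0.001718 on G[4,3]
R9: Y=0.01855 on G[2,4]
R10: Y=0.001969 on G[0,4]
R11: Y=0.2421 on G[3,4]
R12: Y=0.2469 on G[4,3]
R13: Y=0.1319 on G[3,0]
R14: Y=0.01139 on G[3,0]
Isrc: z[1]−=0.0559, z[4]+=0.0559
solve → V1=-12.23, V2=0.0003071, V3=-0.0001020, V4=0.005606

R_eq = 219.0 Ω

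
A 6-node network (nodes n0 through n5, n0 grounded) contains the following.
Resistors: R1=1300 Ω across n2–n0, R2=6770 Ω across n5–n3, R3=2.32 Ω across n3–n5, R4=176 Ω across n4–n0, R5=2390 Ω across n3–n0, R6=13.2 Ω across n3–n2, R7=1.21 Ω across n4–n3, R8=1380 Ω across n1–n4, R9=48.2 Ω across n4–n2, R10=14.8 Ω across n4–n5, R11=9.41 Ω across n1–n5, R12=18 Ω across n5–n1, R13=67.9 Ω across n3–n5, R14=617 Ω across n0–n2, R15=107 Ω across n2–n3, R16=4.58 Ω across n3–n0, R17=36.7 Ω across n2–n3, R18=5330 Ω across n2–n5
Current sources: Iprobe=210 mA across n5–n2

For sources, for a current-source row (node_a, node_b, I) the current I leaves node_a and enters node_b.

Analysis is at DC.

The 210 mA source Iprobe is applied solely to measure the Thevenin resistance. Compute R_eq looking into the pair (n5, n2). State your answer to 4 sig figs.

R_eq = 9.311 Ω

Apply KCL at each of the 5 non-ground nodes and solve the resulting linear system.
Node n1: branches {R8, R11, R12} → V_1 = -0.4216
Node n2: branches {R1, R6, R9, R14, R15, R17, R18, Iprobe} → V_2 = 1.532
Node n3: branches {R2, R3, R5, R6, R7, R13, R15, R16, R17} → V_3 = -0.01643
Node n4: branches {R4, R7, R8, R9, R10} → V_4 = -0.01164
Node n5: branches {R2, R3, R10, R11, R12, R13, R18, Iprobe} → V_5 = -0.4235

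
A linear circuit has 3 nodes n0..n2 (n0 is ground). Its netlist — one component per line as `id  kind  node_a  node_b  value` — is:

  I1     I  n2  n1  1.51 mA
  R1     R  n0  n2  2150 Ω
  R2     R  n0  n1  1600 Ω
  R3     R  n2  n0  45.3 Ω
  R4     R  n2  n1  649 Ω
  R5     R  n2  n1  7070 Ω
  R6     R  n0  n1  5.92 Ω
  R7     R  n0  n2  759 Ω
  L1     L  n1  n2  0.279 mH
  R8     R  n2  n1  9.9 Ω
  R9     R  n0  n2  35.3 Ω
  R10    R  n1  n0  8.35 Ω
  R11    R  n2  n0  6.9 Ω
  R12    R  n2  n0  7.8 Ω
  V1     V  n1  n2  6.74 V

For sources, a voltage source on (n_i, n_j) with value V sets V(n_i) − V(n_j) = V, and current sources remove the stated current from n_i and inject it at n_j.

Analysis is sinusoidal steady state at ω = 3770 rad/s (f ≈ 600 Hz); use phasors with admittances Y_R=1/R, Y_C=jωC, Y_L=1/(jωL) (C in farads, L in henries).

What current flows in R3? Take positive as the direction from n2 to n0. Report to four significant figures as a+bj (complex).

Apply KCL at each of the 2 non-ground nodes and solve the resulting linear system.
Node n1: branches {I1, R2, R4, R5, R6, L1, R8, R10, V1} → V_1 = 3.567+0.000j
Node n2: branches {I1, R1, R3, R4, R5, R7, L1, R8, R9, R11, R12, V1} → V_2 = -3.173+0.000j
Source currents: i(V1)=-1.723+6.408j

-0.07003+0.000j A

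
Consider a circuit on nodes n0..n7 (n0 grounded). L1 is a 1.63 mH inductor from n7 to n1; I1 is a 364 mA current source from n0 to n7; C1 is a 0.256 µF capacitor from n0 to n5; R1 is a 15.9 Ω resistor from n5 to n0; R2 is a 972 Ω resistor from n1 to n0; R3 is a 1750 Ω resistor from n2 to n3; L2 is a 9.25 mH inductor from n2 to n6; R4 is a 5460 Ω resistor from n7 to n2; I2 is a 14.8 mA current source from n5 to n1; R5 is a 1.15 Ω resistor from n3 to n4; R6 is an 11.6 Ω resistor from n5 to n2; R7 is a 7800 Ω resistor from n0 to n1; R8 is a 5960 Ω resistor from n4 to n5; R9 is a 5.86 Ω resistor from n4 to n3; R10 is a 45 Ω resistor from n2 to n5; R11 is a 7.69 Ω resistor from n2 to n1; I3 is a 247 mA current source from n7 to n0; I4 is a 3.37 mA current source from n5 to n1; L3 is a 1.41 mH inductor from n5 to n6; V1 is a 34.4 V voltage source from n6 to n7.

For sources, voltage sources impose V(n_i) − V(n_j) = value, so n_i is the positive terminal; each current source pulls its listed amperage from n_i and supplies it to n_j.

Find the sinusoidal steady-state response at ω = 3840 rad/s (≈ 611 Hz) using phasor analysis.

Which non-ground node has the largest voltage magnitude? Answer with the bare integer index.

7

Apply KCL at each of the 7 non-ground nodes and solve the resulting linear system.
Node n1: branches {L1, R2, I2, R7, R11, I4} → V_1 = -20.09+16.22j
Node n2: branches {R3, L2, R4, R6, R10, R11} → V_2 = -9.849+6.759j
Node n3: branches {R3, R5, R9} → V_3 = -7.109+5.149j
Node n4: branches {R5, R8, R9} → V_4 = -7.108+5.148j
Node n5: branches {C1, R1, I2, R6, R8, R10, I4, L3} → V_5 = 2.225-0.3331j
Node n6: branches {L2, L3, V1} → V_6 = 6.495+7.621j
Node n7: branches {L1, I1, R4, I3, V1} → V_7 = -27.91+7.621j
Source currents: i(V1)=-1.493+1.249j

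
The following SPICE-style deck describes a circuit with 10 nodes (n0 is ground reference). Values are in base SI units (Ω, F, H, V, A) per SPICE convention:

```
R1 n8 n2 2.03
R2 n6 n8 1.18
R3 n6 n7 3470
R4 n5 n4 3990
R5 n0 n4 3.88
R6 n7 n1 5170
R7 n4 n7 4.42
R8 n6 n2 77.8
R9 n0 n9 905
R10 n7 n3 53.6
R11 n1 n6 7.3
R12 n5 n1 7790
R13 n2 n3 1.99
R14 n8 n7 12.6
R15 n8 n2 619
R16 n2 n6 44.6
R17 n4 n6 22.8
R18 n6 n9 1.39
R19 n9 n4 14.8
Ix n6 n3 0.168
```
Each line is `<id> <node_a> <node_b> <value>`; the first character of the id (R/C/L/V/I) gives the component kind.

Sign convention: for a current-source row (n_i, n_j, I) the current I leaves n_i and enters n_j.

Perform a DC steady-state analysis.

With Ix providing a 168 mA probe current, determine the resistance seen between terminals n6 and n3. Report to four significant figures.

MNA unknowns: 9 node voltages V₁..V_9
R1: Y=0.4926 on G[8,2]
R2: Y=0.8475 on G[6,8]
R3: Y=0.0002882 on G[6,7]
R4: Y=0.0002506 on G[5,4]
R5: Y=0.2577 on G[0,4]
R6: Y=0.0001934 on G[7,1]
R7: Y=0.2262 on G[4,7]
R8: Y=0.01285 on G[6,2]
R9: Y=0.001105 on G[0,9]
R10: Y=0.01866 on G[7,3]
R11: Y=0.1370 on G[1,6]
R12: Y=0.0001284 on G[5,1]
R13: Y=0.5025 on G[2,3]
R14: Y=0.07937 on G[8,7]
R15: Y=0.001616 on G[8,2]
R16: Y=0.02242 on G[2,6]
R17: Y=0.04386 on G[4,6]
R18: Y=0.7194 on G[6,9]
R19: Y=0.06757 on G[9,4]
Ix: z[6]−=0.168, z[3]+=0.168
solve → V1=-0.1081, V2=0.3423, V3=0.6542, V4=0.0004241, V5=-0.03634, V6=-0.1084, V7=0.05172, V8=0.05728, V9=-0.09893

R_eq = 4.540 Ω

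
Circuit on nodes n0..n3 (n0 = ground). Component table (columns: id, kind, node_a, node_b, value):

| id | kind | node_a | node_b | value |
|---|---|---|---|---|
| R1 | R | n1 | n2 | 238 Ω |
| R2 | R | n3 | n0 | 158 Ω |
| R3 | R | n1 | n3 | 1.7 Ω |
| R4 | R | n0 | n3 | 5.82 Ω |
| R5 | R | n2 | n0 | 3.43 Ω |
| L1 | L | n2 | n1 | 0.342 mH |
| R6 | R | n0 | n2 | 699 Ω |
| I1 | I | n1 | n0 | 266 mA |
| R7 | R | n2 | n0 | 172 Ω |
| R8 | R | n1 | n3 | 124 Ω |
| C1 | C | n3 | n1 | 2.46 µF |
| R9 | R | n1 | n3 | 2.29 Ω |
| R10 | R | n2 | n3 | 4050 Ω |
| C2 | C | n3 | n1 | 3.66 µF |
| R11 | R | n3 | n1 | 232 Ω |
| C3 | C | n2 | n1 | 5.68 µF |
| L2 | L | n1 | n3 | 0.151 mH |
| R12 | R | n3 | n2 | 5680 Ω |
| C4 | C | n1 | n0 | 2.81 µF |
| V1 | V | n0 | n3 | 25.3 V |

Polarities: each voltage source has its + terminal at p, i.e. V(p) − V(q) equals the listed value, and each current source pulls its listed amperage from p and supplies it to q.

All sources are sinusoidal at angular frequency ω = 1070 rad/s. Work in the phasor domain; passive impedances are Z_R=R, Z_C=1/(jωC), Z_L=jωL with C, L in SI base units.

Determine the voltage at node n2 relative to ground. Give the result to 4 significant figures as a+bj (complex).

Apply KCL at each of the 3 non-ground nodes and solve the resulting linear system.
Node n1: branches {R1, R3, L1, I1, R8, C1, R9, C2, R11, C3, L2, C4} → V_1 = -24.95+1.084j
Node n2: branches {R1, R5, L1, R6, R7, R10, C3, R12} → V_2 = -24.53+3.771j
Node n3: branches {R2, R3, R4, R8, C1, R9, R10, C2, R11, L2, R12, V1} → V_3 = -25.30+0.000j
Source currents: i(V1)=-11.57+1.052j

-24.53+3.771j V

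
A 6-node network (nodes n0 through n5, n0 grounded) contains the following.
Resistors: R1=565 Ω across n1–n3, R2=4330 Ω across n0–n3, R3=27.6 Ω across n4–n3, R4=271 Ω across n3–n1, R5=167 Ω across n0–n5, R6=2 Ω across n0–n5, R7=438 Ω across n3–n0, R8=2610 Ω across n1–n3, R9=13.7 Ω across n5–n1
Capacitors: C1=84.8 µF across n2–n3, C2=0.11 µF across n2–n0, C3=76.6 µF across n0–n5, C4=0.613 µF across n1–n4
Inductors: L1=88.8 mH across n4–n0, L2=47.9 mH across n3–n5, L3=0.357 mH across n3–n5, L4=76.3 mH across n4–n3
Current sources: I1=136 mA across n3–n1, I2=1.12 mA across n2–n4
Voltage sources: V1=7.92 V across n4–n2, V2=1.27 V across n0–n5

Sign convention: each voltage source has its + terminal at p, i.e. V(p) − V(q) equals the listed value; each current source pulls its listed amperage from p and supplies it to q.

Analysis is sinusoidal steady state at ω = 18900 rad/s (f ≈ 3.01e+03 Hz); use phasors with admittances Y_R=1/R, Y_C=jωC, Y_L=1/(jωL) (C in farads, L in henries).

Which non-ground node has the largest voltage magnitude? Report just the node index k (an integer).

Element admittances at ω=18900 rad/s:
  Y(R1) = 0.001770+0.000j S between n1,n3
  Y(R2) = 0.0002309+0.000j S between n0,n3
  Y(C1) = 0.000+1.603j S between n2,n3
  Y(L1) = 0.000-0.0005958j S between n4,n0
  Y(R3) = 0.03623+0.000j S between n4,n3
  Y(R4) = 0.003690+0.000j S between n3,n1
  Y(R5) = 0.005988+0.000j S between n0,n5
  Y(R6) = 0.5000+0.000j S between n0,n5
  Y(L2) = 0.000-0.001105j S between n3,n5
  Y(C2) = 0.000+0.002079j S between n2,n0
  Y(L3) = 0.000-0.1482j S between n3,n5
  Y(R7) = 0.002283+0.000j S between n3,n0
  Y(R8) = 0.0003831+0.000j S between n1,n3
  Y(C3) = 0.000+1.448j S between n0,n5
  I1: injects 0.136 A into n1 (from n3)
  Y(L4) = 0.000-0.0006934j S between n4,n3
  Y(C4) = 0.000+0.01159j S between n1,n4
  Y(R9) = 0.07299+0.000j S between n5,n1
  I2: injects 0.00112 A into n4 (from n2)
  V1: constraint V(n4)−V(n2) = 7.92
  V2: constraint V(n0)−V(n5) = 1.27
Assemble and solve the 7×7 MNA system:
  V(n1)=0.7197+0.8462j  V(n2)=-0.9559-0.7744j  V(n3)=-0.9137-0.9650j  V(n4)=6.964-0.7744j  V(n5)=-1.270+0.000j
  i(V1)=-0.3028-0.06964j  i(V2)=-0.6438-1.847j

4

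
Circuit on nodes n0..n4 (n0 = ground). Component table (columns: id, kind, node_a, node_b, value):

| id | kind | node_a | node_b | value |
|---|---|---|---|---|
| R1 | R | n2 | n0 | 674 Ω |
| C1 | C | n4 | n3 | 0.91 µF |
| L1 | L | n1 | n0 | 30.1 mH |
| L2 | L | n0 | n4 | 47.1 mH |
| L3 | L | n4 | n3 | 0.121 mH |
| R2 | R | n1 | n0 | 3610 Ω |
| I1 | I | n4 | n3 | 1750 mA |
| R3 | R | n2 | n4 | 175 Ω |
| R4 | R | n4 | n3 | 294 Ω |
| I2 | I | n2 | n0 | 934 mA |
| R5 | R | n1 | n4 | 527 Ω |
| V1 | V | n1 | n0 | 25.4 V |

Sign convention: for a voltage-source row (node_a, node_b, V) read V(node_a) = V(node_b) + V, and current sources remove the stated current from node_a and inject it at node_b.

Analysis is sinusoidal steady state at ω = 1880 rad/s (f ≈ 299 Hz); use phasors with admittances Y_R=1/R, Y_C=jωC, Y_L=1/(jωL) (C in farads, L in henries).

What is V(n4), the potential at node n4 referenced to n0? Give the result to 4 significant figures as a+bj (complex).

-15.56-57.15j V

Element admittances at ω=1880 rad/s:
  Y(R1) = 0.001484+0.000j S between n2,n0
  Y(C1) = 0.000+0.001711j S between n4,n3
  Y(L1) = 0.000-0.01767j S between n1,n0
  Y(L2) = 0.000-0.01129j S between n0,n4
  Y(L3) = 0.000-4.396j S between n4,n3
  Y(R2) = 0.0002770+0.000j S between n1,n0
  I1: injects 1.75 A into n3 (from n4)
  Y(R3) = 0.005714+0.000j S between n2,n4
  Y(R4) = 0.003401+0.000j S between n4,n3
  I2: injects 0.934 A into n0 (from n2)
  Y(R5) = 0.001898+0.000j S between n1,n4
  V1: constraint V(n1)−V(n0) = 25.4
Assemble and solve the 5×5 MNA system:
  V(n1)=25.40+0.000j  V(n2)=-142.1-45.37j  V(n3)=-15.56-56.75j  V(n4)=-15.56-57.15j
  i(V1)=-0.08477+0.3404j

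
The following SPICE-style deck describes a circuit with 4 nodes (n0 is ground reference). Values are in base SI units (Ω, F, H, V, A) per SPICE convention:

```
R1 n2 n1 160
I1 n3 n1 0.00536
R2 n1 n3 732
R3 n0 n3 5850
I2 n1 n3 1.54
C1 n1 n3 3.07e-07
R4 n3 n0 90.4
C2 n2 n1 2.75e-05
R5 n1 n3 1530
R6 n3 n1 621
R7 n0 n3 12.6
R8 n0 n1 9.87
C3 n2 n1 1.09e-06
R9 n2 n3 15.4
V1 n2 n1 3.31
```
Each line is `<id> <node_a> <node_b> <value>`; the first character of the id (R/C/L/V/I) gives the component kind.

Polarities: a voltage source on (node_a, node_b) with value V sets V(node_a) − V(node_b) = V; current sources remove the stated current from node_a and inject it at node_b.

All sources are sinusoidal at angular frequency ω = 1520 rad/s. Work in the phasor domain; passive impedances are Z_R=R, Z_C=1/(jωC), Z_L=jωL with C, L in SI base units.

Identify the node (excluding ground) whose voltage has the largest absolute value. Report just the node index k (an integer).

3

Element admittances at ω=1520 rad/s:
  Y(R1) = 0.006250+0.000j S between n2,n1
  I1: injects 0.00536 A into n1 (from n3)
  Y(R2) = 0.001366+0.000j S between n1,n3
  Y(R3) = 0.0001709+0.000j S between n0,n3
  I2: injects 1.54 A into n3 (from n1)
  Y(C1) = 0.000+0.0004666j S between n1,n3
  Y(R4) = 0.01106+0.000j S between n3,n0
  Y(C2) = 0.000+0.04180j S between n2,n1
  Y(R5) = 0.0006536+0.000j S between n1,n3
  Y(R6) = 0.001610+0.000j S between n3,n1
  Y(R7) = 0.07937+0.000j S between n0,n3
  Y(R8) = 0.1013+0.000j S between n0,n1
  Y(C3) = 0.000+0.001657j S between n2,n1
  Y(R9) = 0.06494+0.000j S between n2,n3
  V1: constraint V(n2)−V(n1) = 3.31
Assemble and solve the 4×4 MNA system:
  V(n1)=-7.096+0.02845j  V(n2)=-3.786+0.02845j  V(n3)=7.935-0.03181j
  i(V1)=0.7404-0.1478j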